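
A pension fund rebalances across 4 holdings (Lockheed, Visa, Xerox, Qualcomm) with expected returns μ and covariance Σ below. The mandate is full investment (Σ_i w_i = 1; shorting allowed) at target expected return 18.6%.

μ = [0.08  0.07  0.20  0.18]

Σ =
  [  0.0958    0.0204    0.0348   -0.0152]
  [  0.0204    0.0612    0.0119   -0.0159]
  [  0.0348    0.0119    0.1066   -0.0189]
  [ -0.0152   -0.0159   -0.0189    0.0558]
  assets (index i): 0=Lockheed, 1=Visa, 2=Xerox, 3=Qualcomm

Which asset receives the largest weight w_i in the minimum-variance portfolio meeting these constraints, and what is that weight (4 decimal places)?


g=Σ⁻¹μ = [0.3224  1.7737  2.3938  4.6298]
h=Σ⁻¹𝟙 = [7.2491  19.4752  9.9492  28.8151]
a=μᵀg=1.462080  b=𝟙ᵀg=9.119741  c=𝟙ᵀh=65.488562  D=ac−b²=12.579839
λ₁=(c·0.186−b)/D = (65.488562·0.186−9.119741)/12.579839 = 0.243336
λ₂=(a−b·0.186)/D = (1.462080−9.119741·0.186)/12.579839 = -0.018616
w* = 0.243336·g + -0.018616·h:
  w_0 = 0.243336·0.3224 + -0.018616·7.2491 = -0.0565  (Lockheed)
  w_1 = 0.243336·1.7737 + -0.018616·19.4752 = 0.0691  (Visa)
  w_2 = 0.243336·2.3938 + -0.018616·9.9492 = 0.3973  (Xerox)
  w_3 = 0.243336·4.6298 + -0.018616·28.8151 = 0.5902  (Qualcomm)
Σw_i=1.0000  μᵀw=0.1860
σ²=wᵀΣw=λ₁·μ_p+λ₂ = 0.243336·0.186 + -0.018616 = 0.026644 ≈ 0.0266

Qualcomm (0.5902)


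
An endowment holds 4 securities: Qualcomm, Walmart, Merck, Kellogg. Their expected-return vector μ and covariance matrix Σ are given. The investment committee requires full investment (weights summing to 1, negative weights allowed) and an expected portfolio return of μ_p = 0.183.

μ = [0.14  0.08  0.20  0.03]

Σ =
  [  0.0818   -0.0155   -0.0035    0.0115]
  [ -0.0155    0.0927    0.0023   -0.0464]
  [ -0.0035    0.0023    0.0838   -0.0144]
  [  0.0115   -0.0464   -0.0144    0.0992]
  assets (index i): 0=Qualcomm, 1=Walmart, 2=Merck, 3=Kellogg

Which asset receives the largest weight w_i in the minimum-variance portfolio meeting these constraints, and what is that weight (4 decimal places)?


g=Σ⁻¹μ = [1.9796  1.7717  2.6415  1.2851]
h=Σ⁻¹𝟙 = [14.3220  23.6910  15.6219  21.7693]
a=μᵀg=0.985727  b=𝟙ᵀg=7.677822  c=𝟙ᵀh=75.404230  D=ac−b²=15.379048
λ₁=(c·0.183−b)/D = (75.404230·0.183−7.677822)/15.379048 = 0.398019
λ₂=(a−b·0.183)/D = (0.985727−7.677822·0.183)/15.379048 = -0.027265
w* = 0.398019·g + -0.027265·h:
  w_0 = 0.398019·1.9796 + -0.027265·14.3220 = 0.3974  (Qualcomm)
  w_1 = 0.398019·1.7717 + -0.027265·23.6910 = 0.0592  (Walmart)
  w_2 = 0.398019·2.6415 + -0.027265·15.6219 = 0.6254  (Merck)
  w_3 = 0.398019·1.2851 + -0.027265·21.7693 = -0.0821  (Kellogg)
Σw_i=1.0000  μᵀw=0.1830
σ²=wᵀΣw=λ₁·μ_p+λ₂ = 0.398019·0.183 + -0.027265 = 0.045572 ≈ 0.0456

Merck (0.6254)


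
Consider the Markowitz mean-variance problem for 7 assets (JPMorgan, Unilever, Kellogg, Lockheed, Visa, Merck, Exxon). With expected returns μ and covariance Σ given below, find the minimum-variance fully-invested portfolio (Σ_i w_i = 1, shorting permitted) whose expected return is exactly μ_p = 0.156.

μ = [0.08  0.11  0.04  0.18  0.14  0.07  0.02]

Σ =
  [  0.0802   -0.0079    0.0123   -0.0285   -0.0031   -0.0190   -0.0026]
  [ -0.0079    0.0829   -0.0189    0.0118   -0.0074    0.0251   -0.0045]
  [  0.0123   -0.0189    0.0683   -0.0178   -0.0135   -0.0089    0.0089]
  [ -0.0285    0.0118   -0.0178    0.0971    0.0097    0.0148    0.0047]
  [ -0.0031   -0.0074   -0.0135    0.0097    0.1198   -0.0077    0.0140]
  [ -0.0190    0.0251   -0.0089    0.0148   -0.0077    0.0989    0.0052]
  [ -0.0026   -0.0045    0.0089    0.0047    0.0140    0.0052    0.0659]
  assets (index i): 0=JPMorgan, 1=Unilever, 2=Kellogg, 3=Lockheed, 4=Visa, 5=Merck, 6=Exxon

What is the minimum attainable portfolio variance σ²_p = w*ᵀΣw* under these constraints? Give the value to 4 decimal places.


0.0306

g=Σ⁻¹μ = [1.9061  1.4739  1.6385  2.3144  1.3751  0.6211  -0.2482]
h=Σ⁻¹𝟙 = [19.0681  15.0887  21.3238  14.9325  10.4337  9.9153  10.0134]
a=μᵀg=1.027793  b=𝟙ᵀg=9.081053  c=𝟙ᵀh=100.775401  D=ac−b²=21.110679
λ₁=(c·0.156−b)/D = (100.775401·0.156−9.081053)/21.110679 = 0.314528
λ₂=(a−b·0.156)/D = (1.027793−9.081053·0.156)/21.110679 = -0.018420
w* = 0.314528·g + -0.018420·h:
  w_0 = 0.314528·1.9061 + -0.018420·19.0681 = 0.2483  (JPMorgan)
  w_1 = 0.314528·1.4739 + -0.018420·15.0887 = 0.1856  (Unilever)
  w_2 = 0.314528·1.6385 + -0.018420·21.3238 = 0.1226  (Kellogg)
  w_3 = 0.314528·2.3144 + -0.018420·14.9325 = 0.4529  (Lockheed)
  w_4 = 0.314528·1.3751 + -0.018420·10.4337 = 0.2403  (Visa)
  w_5 = 0.314528·0.6211 + -0.018420·9.9153 = 0.0127  (Merck)
  w_6 = 0.314528·-0.2482 + -0.018420·10.0134 = -0.2625  (Exxon)
Σw_i=1.0000  μᵀw=0.1560
σ²=wᵀΣw=λ₁·μ_p+λ₂ = 0.314528·0.156 + -0.018420 = 0.030647 ≈ 0.0306


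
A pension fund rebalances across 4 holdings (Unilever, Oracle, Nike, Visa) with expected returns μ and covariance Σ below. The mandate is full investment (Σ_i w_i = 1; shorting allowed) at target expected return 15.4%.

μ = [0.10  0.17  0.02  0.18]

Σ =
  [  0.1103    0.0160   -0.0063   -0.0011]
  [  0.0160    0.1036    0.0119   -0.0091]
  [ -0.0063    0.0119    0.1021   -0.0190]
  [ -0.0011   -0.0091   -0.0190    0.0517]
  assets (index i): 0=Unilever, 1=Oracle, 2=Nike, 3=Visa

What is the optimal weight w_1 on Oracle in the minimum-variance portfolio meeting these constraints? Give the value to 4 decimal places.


u=Σ⁻¹μ = [0.7323  1.7971  0.7957  4.1059]
v=Σ⁻¹𝟙 = [8.8383  8.9696  14.1932  26.3253]
a=μᵀu=1.133722  b=𝟙ᵀu=7.431065  c=𝟙ᵀv=58.326280  D=ac−b²=10.905045
λ₁=(c·0.154−b)/D = (58.326280·0.154−7.431065)/10.905045 = 0.142244
λ₂=(a−b·0.154)/D = (1.133722−7.431065·0.154)/10.905045 = -0.000978
w* = 0.142244·u + -0.000978·v:
  w_0 = 0.142244·0.7323 + -0.000978·8.8383 = 0.0955  (Unilever)
  w_1 = 0.142244·1.7971 + -0.000978·8.9696 = 0.2469  (Oracle)
  w_2 = 0.142244·0.7957 + -0.000978·14.1932 = 0.0993  (Nike)
  w_3 = 0.142244·4.1059 + -0.000978·26.3253 = 0.5583  (Visa)
Σw_i=1.0000  μᵀw=0.1540
σ²=wᵀΣw=λ₁·μ_p+λ₂ = 0.142244·0.154 + -0.000978 = 0.020928 ≈ 0.0209

0.2469


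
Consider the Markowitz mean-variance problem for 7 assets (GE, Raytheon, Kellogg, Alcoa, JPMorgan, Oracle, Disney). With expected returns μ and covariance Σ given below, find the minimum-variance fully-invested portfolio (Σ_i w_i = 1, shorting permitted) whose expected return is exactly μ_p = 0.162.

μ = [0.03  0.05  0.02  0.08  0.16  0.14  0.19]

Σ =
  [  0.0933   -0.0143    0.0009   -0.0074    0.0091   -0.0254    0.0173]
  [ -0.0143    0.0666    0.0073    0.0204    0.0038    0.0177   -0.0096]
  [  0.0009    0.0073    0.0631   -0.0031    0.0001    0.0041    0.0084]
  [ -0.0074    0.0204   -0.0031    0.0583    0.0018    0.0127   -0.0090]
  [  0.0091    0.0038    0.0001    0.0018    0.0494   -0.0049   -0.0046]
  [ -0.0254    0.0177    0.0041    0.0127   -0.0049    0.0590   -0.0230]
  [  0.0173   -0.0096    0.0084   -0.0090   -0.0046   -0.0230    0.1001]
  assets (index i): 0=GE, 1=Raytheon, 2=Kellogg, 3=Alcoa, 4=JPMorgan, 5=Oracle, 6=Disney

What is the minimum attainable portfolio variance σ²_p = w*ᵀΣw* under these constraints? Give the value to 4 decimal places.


0.0146

g=Σ⁻¹μ = [0.5180  -0.2499  -0.2722  0.9926  3.7966  3.9529  2.9794]
h=Σ⁻¹𝟙 = [14.8060  7.1514  11.8116  13.3984  20.3323  25.0138  15.0122]
a=μᵀg=1.803954  b=𝟙ᵀg=11.717280  c=𝟙ᵀh=107.525742  D=ac−b²=56.676792
λ₁=(c·0.162−b)/D = (107.525742·0.162−11.717280)/56.676792 = 0.100604
λ₂=(a−b·0.162)/D = (1.803954−11.717280·0.162)/56.676792 = -0.001663
w* = 0.100604·g + -0.001663·h:
  w_0 = 0.100604·0.5180 + -0.001663·14.8060 = 0.0275  (GE)
  w_1 = 0.100604·-0.2499 + -0.001663·7.1514 = -0.0370  (Raytheon)
  w_2 = 0.100604·-0.2722 + -0.001663·11.8116 = -0.0470  (Kellogg)
  w_3 = 0.100604·0.9926 + -0.001663·13.3984 = 0.0776  (Alcoa)
  w_4 = 0.100604·3.7966 + -0.001663·20.3323 = 0.3481  (JPMorgan)
  w_5 = 0.100604·3.9529 + -0.001663·25.0138 = 0.3561  (Oracle)
  w_6 = 0.100604·2.9794 + -0.001663·15.0122 = 0.2748  (Disney)
Σw_i=1.0000  μᵀw=0.1620
σ²=wᵀΣw=λ₁·μ_p+λ₂ = 0.100604·0.162 + -0.001663 = 0.014635 ≈ 0.0146


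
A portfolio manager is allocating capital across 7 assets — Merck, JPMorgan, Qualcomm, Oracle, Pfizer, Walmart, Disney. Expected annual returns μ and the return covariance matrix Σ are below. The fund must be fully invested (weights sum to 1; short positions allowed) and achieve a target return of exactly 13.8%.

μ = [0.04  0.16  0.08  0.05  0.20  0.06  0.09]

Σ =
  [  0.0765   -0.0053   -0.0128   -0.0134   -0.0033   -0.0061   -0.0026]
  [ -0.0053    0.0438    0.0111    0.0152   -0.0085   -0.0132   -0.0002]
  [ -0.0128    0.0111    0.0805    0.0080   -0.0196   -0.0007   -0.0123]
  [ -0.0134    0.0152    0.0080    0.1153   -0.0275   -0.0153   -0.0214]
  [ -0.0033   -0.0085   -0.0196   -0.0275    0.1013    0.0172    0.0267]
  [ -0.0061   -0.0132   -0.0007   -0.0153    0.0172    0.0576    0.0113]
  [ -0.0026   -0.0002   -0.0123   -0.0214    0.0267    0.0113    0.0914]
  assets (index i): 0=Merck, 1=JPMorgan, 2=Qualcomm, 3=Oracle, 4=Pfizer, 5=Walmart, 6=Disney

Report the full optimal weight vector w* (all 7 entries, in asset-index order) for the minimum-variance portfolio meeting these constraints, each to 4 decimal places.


p=Σ⁻¹μ = [1.4138  4.1618  1.2450  0.8443  2.4454  1.5577  0.4923]
q=Σ⁻¹𝟙 = [23.0402  26.1702  15.9997  15.0664  13.1547  24.0022  10.5241]
a=μᵀp=1.491116  b=𝟙ᵀp=12.160368  c=𝟙ᵀq=127.957396  D=ac−b²=42.924742
λ₁=(c·0.138−b)/D = (127.957396·0.138−12.160368)/42.924742 = 0.128079
λ₂=(a−b·0.138)/D = (1.491116−12.160368·0.138)/42.924742 = -0.004357
w* = 0.128079·p + -0.004357·q:
  w_0 = 0.128079·1.4138 + -0.004357·23.0402 = 0.0807  (Merck)
  w_1 = 0.128079·4.1618 + -0.004357·26.1702 = 0.4190  (JPMorgan)
  w_2 = 0.128079·1.2450 + -0.004357·15.9997 = 0.0898  (Qualcomm)
  w_3 = 0.128079·0.8443 + -0.004357·15.0664 = 0.0425  (Oracle)
  w_4 = 0.128079·2.4454 + -0.004357·13.1547 = 0.2559  (Pfizer)
  w_5 = 0.128079·1.5577 + -0.004357·24.0022 = 0.0949  (Walmart)
  w_6 = 0.128079·0.4923 + -0.004357·10.5241 = 0.0172  (Disney)
Σw_i=1.0000  μᵀw=0.1380
σ²=wᵀΣw=λ₁·μ_p+λ₂ = 0.128079·0.138 + -0.004357 = 0.013318 ≈ 0.0133

0.0807  0.4190  0.0898  0.0425  0.2559  0.0949  0.0172


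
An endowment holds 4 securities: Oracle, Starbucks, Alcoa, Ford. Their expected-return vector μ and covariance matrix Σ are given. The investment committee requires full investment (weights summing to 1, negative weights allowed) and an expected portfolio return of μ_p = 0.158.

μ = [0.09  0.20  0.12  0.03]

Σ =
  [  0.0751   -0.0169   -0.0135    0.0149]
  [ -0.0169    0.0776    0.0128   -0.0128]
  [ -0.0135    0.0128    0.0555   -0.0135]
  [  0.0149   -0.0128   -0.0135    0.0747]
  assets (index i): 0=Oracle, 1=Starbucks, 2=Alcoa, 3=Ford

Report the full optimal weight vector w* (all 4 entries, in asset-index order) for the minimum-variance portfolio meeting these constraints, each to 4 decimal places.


0.2790  0.5286  0.2377  -0.0454

g=Σ⁻¹μ = [2.0560  2.8017  2.2288  0.8744]
h=Σ⁻¹𝟙 = [17.6336  15.7269  22.7358  16.6733]
a=μᵀg=1.039069  b=𝟙ᵀg=7.960911  c=𝟙ᵀh=72.769717  D=ac−b²=12.236658
λ₁=(c·0.158−b)/D = (72.769717·0.158−7.960911)/12.236658 = 0.289025
λ₂=(a−b·0.158)/D = (1.039069−7.960911·0.158)/12.236658 = -0.017877
w* = 0.289025·g + -0.017877·h:
  w_0 = 0.289025·2.0560 + -0.017877·17.6336 = 0.2790  (Oracle)
  w_1 = 0.289025·2.8017 + -0.017877·15.7269 = 0.5286  (Starbucks)
  w_2 = 0.289025·2.2288 + -0.017877·22.7358 = 0.2377  (Alcoa)
  w_3 = 0.289025·0.8744 + -0.017877·16.6733 = -0.0454  (Ford)
Σw_i=1.0000  μᵀw=0.1580
σ²=wᵀΣw=λ₁·μ_p+λ₂ = 0.289025·0.158 + -0.017877 = 0.027789 ≈ 0.0278


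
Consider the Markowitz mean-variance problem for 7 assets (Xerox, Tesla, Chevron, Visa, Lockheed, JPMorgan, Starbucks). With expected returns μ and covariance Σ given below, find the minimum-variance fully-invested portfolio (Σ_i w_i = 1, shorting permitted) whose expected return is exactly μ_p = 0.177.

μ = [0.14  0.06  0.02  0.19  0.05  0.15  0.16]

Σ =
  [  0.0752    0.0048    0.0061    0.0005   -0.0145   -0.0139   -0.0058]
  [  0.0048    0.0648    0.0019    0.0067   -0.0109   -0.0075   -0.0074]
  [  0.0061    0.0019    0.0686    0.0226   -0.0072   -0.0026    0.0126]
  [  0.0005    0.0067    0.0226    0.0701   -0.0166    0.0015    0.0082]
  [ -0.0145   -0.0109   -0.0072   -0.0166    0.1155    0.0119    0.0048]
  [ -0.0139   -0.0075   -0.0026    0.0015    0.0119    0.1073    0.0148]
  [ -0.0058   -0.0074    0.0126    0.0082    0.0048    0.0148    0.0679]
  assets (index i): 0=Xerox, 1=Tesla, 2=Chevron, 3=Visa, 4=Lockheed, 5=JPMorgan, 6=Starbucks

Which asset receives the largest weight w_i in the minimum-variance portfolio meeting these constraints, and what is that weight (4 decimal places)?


p=Σ⁻¹μ = [2.4675  1.0399  -1.1684  2.9131  0.9604  1.3125  2.1916]
q=Σ⁻¹𝟙 = [16.6530  17.4827  8.4224  11.2251  13.0413  9.6286  12.1162]
a=μᵀp=1.533504  b=𝟙ᵀp=9.716545  c=𝟙ᵀq=88.569321  D=ac−b²=41.410114
λ₁=(c·0.177−b)/D = (88.569321·0.177−9.716545)/41.410114 = 0.143932
λ₂=(a−b·0.177)/D = (1.533504−9.716545·0.177)/41.410114 = -0.004500
w* = 0.143932·p + -0.004500·q:
  w_0 = 0.143932·2.4675 + -0.004500·16.6530 = 0.2802  (Xerox)
  w_1 = 0.143932·1.0399 + -0.004500·17.4827 = 0.0710  (Tesla)
  w_2 = 0.143932·-1.1684 + -0.004500·8.4224 = -0.2061  (Chevron)
  w_3 = 0.143932·2.9131 + -0.004500·11.2251 = 0.3688  (Visa)
  w_4 = 0.143932·0.9604 + -0.004500·13.0413 = 0.0795  (Lockheed)
  w_5 = 0.143932·1.3125 + -0.004500·9.6286 = 0.1456  (JPMorgan)
  w_6 = 0.143932·2.1916 + -0.004500·12.1162 = 0.2609  (Starbucks)
Σw_i=1.0000  μᵀw=0.1770
σ²=wᵀΣw=λ₁·μ_p+λ₂ = 0.143932·0.177 + -0.004500 = 0.020976 ≈ 0.0210

Visa (0.3688)


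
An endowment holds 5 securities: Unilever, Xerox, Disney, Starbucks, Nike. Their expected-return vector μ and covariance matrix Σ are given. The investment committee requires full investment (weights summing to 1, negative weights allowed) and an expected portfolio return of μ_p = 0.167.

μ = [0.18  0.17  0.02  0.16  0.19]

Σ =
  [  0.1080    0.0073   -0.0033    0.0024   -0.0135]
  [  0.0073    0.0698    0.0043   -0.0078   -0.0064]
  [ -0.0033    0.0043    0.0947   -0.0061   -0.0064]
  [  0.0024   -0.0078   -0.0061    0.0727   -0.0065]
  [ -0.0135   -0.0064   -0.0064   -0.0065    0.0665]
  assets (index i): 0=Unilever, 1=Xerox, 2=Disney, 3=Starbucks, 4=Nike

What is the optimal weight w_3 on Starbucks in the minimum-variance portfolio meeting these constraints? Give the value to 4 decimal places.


p=Σ⁻¹μ = [1.9095  2.8703  0.5909  2.8400  3.8555]
q=Σ⁻¹𝟙 = [10.8664  16.4343  12.8397  18.1896  21.8388]
a=μᵀp=2.030437  b=𝟙ᵀp=12.066277  c=𝟙ᵀq=80.168725  D=ac−b²=17.182458
λ₁=(c·0.167−b)/D = (80.168725·0.167−12.066277)/17.182458 = 0.076933
λ₂=(a−b·0.167)/D = (2.030437−12.066277·0.167)/17.182458 = 0.000894
w* = 0.076933·p + 0.000894·q:
  w_0 = 0.076933·1.9095 + 0.000894·10.8664 = 0.1566  (Unilever)
  w_1 = 0.076933·2.8703 + 0.000894·16.4343 = 0.2355  (Xerox)
  w_2 = 0.076933·0.5909 + 0.000894·12.8397 = 0.0569  (Disney)
  w_3 = 0.076933·2.8400 + 0.000894·18.1896 = 0.2348  (Starbucks)
  w_4 = 0.076933·3.8555 + 0.000894·21.8388 = 0.3161  (Nike)
Σw_i=1.0000  μᵀw=0.1670
σ²=wᵀΣw=λ₁·μ_p+λ₂ = 0.076933·0.167 + 0.000894 = 0.013742 ≈ 0.0137

0.2348


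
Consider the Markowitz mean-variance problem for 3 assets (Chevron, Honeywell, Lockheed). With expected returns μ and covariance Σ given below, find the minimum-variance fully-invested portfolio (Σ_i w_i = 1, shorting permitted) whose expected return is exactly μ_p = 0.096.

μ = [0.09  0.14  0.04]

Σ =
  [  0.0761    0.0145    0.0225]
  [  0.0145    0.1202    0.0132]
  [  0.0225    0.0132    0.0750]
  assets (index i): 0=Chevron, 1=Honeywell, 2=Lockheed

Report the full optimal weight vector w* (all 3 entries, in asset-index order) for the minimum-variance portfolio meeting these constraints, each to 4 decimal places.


g=Σ⁻¹μ = [0.9664  1.0415  0.0601]
h=Σ⁻¹𝟙 = [9.1557  6.1717  9.5004]
a=μᵀg=0.235199  b=𝟙ᵀg=2.068068  c=𝟙ᵀh=24.827819  D=ac−b²=1.562565
λ₁=(c·0.096−b)/D = (24.827819·0.096−2.068068)/1.562565 = 0.201849
λ₂=(a−b·0.096)/D = (0.235199−2.068068·0.096)/1.562565 = 0.023464
w* = 0.201849·g + 0.023464·h:
  w_0 = 0.201849·0.9664 + 0.023464·9.1557 = 0.4099  (Chevron)
  w_1 = 0.201849·1.0415 + 0.023464·6.1717 = 0.3550  (Honeywell)
  w_2 = 0.201849·0.0601 + 0.023464·9.5004 = 0.2350  (Lockheed)
Σw_i=1.0000  μᵀw=0.0960
σ²=wᵀΣw=λ₁·μ_p+λ₂ = 0.201849·0.096 + 0.023464 = 0.042842 ≈ 0.0428

0.4099  0.3550  0.2350


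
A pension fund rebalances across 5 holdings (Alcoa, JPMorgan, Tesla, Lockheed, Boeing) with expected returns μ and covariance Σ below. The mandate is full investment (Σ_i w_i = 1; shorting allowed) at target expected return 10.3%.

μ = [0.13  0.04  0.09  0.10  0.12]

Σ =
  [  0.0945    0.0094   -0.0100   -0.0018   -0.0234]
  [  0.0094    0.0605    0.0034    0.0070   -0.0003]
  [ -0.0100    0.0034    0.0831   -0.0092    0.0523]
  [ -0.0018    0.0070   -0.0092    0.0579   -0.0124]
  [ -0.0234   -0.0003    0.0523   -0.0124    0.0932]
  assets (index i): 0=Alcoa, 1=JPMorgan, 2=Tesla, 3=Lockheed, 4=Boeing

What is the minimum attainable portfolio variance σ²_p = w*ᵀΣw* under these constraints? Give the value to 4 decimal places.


0.0154

g=Σ⁻¹μ = [1.9067  0.0934  0.3974  2.2324  1.8406]
h=Σ⁻¹𝟙 = [13.7421  11.7033  7.4289  20.1913  12.7352]
a=μᵀg=0.731489  b=𝟙ᵀg=6.470544  c=𝟙ᵀh=65.800646  D=ac−b²=6.264509
λ₁=(c·0.103−b)/D = (65.800646·0.103−6.470544)/6.264509 = 0.048994
λ₂=(a−b·0.103)/D = (0.731489−6.470544·0.103)/6.264509 = 0.010380
w* = 0.048994·g + 0.010380·h:
  w_0 = 0.048994·1.9067 + 0.010380·13.7421 = 0.2361  (Alcoa)
  w_1 = 0.048994·0.0934 + 0.010380·11.7033 = 0.1261  (JPMorgan)
  w_2 = 0.048994·0.3974 + 0.010380·7.4289 = 0.0966  (Tesla)
  w_3 = 0.048994·2.2324 + 0.010380·20.1913 = 0.3190  (Lockheed)
  w_4 = 0.048994·1.8406 + 0.010380·12.7352 = 0.2224  (Boeing)
Σw_i=1.0000  μᵀw=0.1030
σ²=wᵀΣw=λ₁·μ_p+λ₂ = 0.048994·0.103 + 0.010380 = 0.015426 ≈ 0.0154


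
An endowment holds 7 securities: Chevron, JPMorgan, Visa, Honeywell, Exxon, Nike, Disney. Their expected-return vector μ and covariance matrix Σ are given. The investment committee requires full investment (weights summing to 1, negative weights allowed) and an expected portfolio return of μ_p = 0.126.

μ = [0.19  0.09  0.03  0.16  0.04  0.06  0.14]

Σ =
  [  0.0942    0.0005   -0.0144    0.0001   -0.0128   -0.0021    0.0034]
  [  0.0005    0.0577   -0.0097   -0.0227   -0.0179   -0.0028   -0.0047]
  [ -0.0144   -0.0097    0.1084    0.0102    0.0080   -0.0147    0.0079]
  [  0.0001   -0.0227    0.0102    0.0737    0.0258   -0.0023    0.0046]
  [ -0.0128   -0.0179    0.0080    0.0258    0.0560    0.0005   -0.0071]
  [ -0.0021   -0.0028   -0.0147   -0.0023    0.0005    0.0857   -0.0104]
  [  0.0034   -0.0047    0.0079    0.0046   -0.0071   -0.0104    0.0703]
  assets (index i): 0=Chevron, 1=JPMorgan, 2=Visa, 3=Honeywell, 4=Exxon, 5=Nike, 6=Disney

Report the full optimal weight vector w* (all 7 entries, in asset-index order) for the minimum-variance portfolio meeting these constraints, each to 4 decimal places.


x=Σ⁻¹μ = [2.2023  3.2747  0.5414  2.5583  1.2751  1.2814  2.1940]
y=Σ⁻¹𝟙 = [15.7336  35.0679  12.2864  12.4091  27.4429  17.7883  19.0188]
a=μᵀx=1.573780  b=𝟙ᵀx=13.327198  c=𝟙ᵀy=139.747058  D=ac−b²=42.316880
λ₁=(c·0.126−b)/D = (139.747058·0.126−13.327198)/42.316880 = 0.101164
λ₂=(a−b·0.126)/D = (1.573780−13.327198·0.126)/42.316880 = -0.002492
w* = 0.101164·x + -0.002492·y:
  w_0 = 0.101164·2.2023 + -0.002492·15.7336 = 0.1836  (Chevron)
  w_1 = 0.101164·3.2747 + -0.002492·35.0679 = 0.2439  (JPMorgan)
  w_2 = 0.101164·0.5414 + -0.002492·12.2864 = 0.0242  (Visa)
  w_3 = 0.101164·2.5583 + -0.002492·12.4091 = 0.2279  (Honeywell)
  w_4 = 0.101164·1.2751 + -0.002492·27.4429 = 0.0606  (Exxon)
  w_5 = 0.101164·1.2814 + -0.002492·17.7883 = 0.0853  (Nike)
  w_6 = 0.101164·2.1940 + -0.002492·19.0188 = 0.1746  (Disney)
Σw_i=1.0000  μᵀw=0.1260
σ²=wᵀΣw=λ₁·μ_p+λ₂ = 0.101164·0.126 + -0.002492 = 0.010255 ≈ 0.0103

0.1836  0.2439  0.0242  0.2279  0.0606  0.0853  0.1746


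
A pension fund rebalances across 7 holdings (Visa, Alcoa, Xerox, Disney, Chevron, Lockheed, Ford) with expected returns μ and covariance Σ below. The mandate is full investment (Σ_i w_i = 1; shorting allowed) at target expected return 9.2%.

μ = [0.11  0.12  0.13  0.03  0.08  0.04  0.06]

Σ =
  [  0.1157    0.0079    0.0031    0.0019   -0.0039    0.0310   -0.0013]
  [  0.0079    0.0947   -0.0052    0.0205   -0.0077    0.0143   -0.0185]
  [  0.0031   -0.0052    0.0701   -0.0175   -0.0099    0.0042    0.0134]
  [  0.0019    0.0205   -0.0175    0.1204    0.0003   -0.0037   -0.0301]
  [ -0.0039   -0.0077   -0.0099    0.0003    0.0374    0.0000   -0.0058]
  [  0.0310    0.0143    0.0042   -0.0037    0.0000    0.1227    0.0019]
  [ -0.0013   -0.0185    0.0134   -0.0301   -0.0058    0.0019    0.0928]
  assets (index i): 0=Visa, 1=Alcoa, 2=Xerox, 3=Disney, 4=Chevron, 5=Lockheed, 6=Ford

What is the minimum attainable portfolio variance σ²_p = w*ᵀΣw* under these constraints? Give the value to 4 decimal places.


u=Σ⁻¹μ = [0.9387  1.7107  2.3606  0.5338  3.3722  -0.1915  1.0477]
v=Σ⁻¹𝟙 = [7.3154  14.1067  20.1031  13.0755  38.3106  4.0953  17.3394]
a=μᵀu=0.956404  b=𝟙ᵀu=9.772191  c=𝟙ᵀv=114.346067  D=ac−b²=13.865321
λ₁=(c·0.092−b)/D = (114.346067·0.092−9.772191)/13.865321 = 0.053922
λ₂=(a−b·0.092)/D = (0.956404−9.772191·0.092)/13.865321 = 0.004137
w* = 0.053922·u + 0.004137·v:
  w_0 = 0.053922·0.9387 + 0.004137·7.3154 = 0.0809  (Visa)
  w_1 = 0.053922·1.7107 + 0.004137·14.1067 = 0.1506  (Alcoa)
  w_2 = 0.053922·2.3606 + 0.004137·20.1031 = 0.2105  (Xerox)
  w_3 = 0.053922·0.5338 + 0.004137·13.0755 = 0.0829  (Disney)
  w_4 = 0.053922·3.3722 + 0.004137·38.3106 = 0.3403  (Chevron)
  w_5 = 0.053922·-0.1915 + 0.004137·4.0953 = 0.0066  (Lockheed)
  w_6 = 0.053922·1.0477 + 0.004137·17.3394 = 0.1282  (Ford)
Σw_i=1.0000  μᵀw=0.0920
σ²=wᵀΣw=λ₁·μ_p+λ₂ = 0.053922·0.092 + 0.004137 = 0.009098 ≈ 0.0091

0.0091


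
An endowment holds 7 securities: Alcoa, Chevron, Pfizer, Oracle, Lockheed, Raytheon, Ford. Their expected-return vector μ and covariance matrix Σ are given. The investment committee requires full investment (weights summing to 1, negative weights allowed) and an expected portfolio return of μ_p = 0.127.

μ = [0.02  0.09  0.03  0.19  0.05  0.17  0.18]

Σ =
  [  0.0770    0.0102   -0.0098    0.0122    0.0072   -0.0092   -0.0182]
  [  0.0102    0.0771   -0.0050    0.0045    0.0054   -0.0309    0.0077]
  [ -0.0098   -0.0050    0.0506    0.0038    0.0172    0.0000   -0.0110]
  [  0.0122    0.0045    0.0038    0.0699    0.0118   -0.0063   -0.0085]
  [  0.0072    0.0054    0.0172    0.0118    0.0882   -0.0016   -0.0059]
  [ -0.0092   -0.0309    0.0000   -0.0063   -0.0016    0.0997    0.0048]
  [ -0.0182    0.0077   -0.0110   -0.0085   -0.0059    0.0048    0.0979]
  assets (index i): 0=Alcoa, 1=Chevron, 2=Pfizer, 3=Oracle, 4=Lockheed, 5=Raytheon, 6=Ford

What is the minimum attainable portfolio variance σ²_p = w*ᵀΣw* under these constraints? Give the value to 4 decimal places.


0.0109

p=Σ⁻¹μ = [0.4695  1.7533  1.0828  2.9280  -0.0016  2.3783  2.0472]
q=Σ⁻¹𝟙 = [17.6232  16.6079  26.1013  11.5400  3.5915  16.8437  15.5098]
a=μᵀp=1.528725  b=𝟙ᵀp=10.657583  c=𝟙ᵀq=107.817478  D=ac−b²=51.239161
λ₁=(c·0.127−b)/D = (107.817478·0.127−10.657583)/51.239161 = 0.059237
λ₂=(a−b·0.127)/D = (1.528725−10.657583·0.127)/51.239161 = 0.003419
w* = 0.059237·p + 0.003419·q:
  w_0 = 0.059237·0.4695 + 0.003419·17.6232 = 0.0881  (Alcoa)
  w_1 = 0.059237·1.7533 + 0.003419·16.6079 = 0.1607  (Chevron)
  w_2 = 0.059237·1.0828 + 0.003419·26.1013 = 0.1534  (Pfizer)
  w_3 = 0.059237·2.9280 + 0.003419·11.5400 = 0.2129  (Oracle)
  w_4 = 0.059237·-0.0016 + 0.003419·3.5915 = 0.0122  (Lockheed)
  w_5 = 0.059237·2.3783 + 0.003419·16.8437 = 0.1985  (Raytheon)
  w_6 = 0.059237·2.0472 + 0.003419·15.5098 = 0.1743  (Ford)
Σw_i=1.0000  μᵀw=0.1270
σ²=wᵀΣw=λ₁·μ_p+λ₂ = 0.059237·0.127 + 0.003419 = 0.010943 ≈ 0.0109


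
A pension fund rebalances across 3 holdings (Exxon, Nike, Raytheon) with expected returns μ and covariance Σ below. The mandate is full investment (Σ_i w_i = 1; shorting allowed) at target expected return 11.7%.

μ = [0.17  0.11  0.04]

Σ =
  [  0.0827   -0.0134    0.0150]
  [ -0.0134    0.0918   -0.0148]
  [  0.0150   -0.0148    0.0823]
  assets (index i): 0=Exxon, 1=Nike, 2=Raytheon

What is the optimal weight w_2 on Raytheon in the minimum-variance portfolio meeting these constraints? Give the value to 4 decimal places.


g=Σ⁻¹μ = [2.2468  1.5845  0.3615]
h=Σ⁻¹𝟙 = [12.1935  14.6999  12.5718]
a=μᵀg=0.570709  b=𝟙ᵀg=4.192761  c=𝟙ᵀh=39.465221  D=ac−b²=4.943918
λ₁=(c·0.117−b)/D = (39.465221·0.117−4.192761)/4.943918 = 0.085898
λ₂=(a−b·0.117)/D = (0.570709−4.192761·0.117)/4.943918 = 0.016213
w* = 0.085898·g + 0.016213·h:
  w_0 = 0.085898·2.2468 + 0.016213·12.1935 = 0.3907  (Exxon)
  w_1 = 0.085898·1.5845 + 0.016213·14.6999 = 0.3744  (Nike)
  w_2 = 0.085898·0.3615 + 0.016213·12.5718 = 0.2349  (Raytheon)
Σw_i=1.0000  μᵀw=0.1170
σ²=wᵀΣw=λ₁·μ_p+λ₂ = 0.085898·0.117 + 0.016213 = 0.026263 ≈ 0.0263

0.2349


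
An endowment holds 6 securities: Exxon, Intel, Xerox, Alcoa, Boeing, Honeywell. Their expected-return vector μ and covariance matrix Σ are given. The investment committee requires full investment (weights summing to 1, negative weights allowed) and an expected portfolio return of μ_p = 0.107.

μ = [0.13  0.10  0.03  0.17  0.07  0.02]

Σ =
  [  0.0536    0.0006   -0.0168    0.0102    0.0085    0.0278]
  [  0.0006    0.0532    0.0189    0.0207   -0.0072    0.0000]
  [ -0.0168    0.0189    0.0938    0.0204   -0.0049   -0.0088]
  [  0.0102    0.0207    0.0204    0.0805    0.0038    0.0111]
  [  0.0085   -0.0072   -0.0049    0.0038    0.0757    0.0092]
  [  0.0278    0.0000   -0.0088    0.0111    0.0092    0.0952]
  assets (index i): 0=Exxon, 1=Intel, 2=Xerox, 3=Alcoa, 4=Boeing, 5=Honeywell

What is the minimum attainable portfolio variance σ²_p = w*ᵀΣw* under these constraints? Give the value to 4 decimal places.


0.0173

x=Σ⁻¹μ = [2.4232  1.3331  0.1336  1.4918  0.8027  -0.7367]
y=Σ⁻¹𝟙 = [16.9222  15.5107  11.2516  2.1290  12.7845  5.1190]
a=μᵀx=0.747399  b=𝟙ᵀx=5.447730  c=𝟙ᵀy=63.716973  D=ac−b²=17.944211
λ₁=(c·0.107−b)/D = (63.716973·0.107−5.447730)/17.944211 = 0.076347
λ₂=(a−b·0.107)/D = (0.747399−5.447730·0.107)/17.944211 = 0.009167
w* = 0.076347·x + 0.009167·y:
  w_0 = 0.076347·2.4232 + 0.009167·16.9222 = 0.3401  (Exxon)
  w_1 = 0.076347·1.3331 + 0.009167·15.5107 = 0.2440  (Intel)
  w_2 = 0.076347·0.1336 + 0.009167·11.2516 = 0.1133  (Xerox)
  w_3 = 0.076347·1.4918 + 0.009167·2.1290 = 0.1334  (Alcoa)
  w_4 = 0.076347·0.8027 + 0.009167·12.7845 = 0.1785  (Boeing)
  w_5 = 0.076347·-0.7367 + 0.009167·5.1190 = -0.0093  (Honeywell)
Σw_i=1.0000  μᵀw=0.1070
σ²=wᵀΣw=λ₁·μ_p+λ₂ = 0.076347·0.107 + 0.009167 = 0.017336 ≈ 0.0173


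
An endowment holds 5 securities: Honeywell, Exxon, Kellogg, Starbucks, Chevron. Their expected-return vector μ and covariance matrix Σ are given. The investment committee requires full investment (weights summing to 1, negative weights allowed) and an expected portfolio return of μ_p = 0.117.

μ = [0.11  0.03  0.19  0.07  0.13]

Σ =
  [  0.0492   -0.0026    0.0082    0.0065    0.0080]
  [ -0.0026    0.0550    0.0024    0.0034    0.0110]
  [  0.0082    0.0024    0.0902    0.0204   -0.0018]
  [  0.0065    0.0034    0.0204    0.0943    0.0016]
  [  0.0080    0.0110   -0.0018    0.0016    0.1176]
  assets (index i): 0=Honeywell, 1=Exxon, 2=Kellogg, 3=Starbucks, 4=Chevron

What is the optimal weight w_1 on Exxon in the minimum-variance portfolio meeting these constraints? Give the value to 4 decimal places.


p=Σ⁻¹μ = [1.7508  0.3372  1.9176  0.1780  0.9817]
q=Σ⁻¹𝟙 = [18.1279  17.1401  7.5091  7.0160  5.6864]
a=μᵀp=0.707141  b=𝟙ᵀp=5.165368  c=𝟙ᵀq=55.479594  D=ac−b²=12.550868
λ₁=(c·0.117−b)/D = (55.479594·0.117−5.165368)/12.550868 = 0.105630
λ₂=(a−b·0.117)/D = (0.707141−5.165368·0.117)/12.550868 = 0.008190
w* = 0.105630·p + 0.008190·q:
  w_0 = 0.105630·1.7508 + 0.008190·18.1279 = 0.3334  (Honeywell)
  w_1 = 0.105630·0.3372 + 0.008190·17.1401 = 0.1760  (Exxon)
  w_2 = 0.105630·1.9176 + 0.008190·7.5091 = 0.2641  (Kellogg)
  w_3 = 0.105630·0.1780 + 0.008190·7.0160 = 0.0763  (Starbucks)
  w_4 = 0.105630·0.9817 + 0.008190·5.6864 = 0.1503  (Chevron)
Σw_i=1.0000  μᵀw=0.1170
σ²=wᵀΣw=λ₁·μ_p+λ₂ = 0.105630·0.117 + 0.008190 = 0.020549 ≈ 0.0205

0.1760


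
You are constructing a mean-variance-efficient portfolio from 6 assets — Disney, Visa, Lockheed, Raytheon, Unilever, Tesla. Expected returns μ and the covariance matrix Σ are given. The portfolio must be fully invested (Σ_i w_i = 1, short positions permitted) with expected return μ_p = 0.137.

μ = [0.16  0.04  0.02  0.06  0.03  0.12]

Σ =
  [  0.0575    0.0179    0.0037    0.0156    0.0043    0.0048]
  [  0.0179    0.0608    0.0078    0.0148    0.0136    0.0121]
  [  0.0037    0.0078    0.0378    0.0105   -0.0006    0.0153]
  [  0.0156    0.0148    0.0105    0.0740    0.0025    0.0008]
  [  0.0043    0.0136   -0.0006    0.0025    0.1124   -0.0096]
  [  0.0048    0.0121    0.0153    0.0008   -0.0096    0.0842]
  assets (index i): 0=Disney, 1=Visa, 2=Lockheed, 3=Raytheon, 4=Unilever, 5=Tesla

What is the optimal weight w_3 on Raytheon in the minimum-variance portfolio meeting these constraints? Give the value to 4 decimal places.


0.0952

x=Σ⁻¹μ = [2.7319  -0.5594  -0.3010  0.3623  0.3434  1.4402]
y=Σ⁻¹𝟙 = [11.2666  5.5324  19.2472  6.9319  8.4141  7.8352]
a=μᵀx=0.613581  b=𝟙ᵀx=4.017458  c=𝟙ᵀy=59.227485  D=ac−b²=20.200885
λ₁=(c·0.137−b)/D = (59.227485·0.137−4.017458)/20.200885 = 0.202798
λ₂=(a−b·0.137)/D = (0.613581−4.017458·0.137)/20.200885 = 0.003128
w* = 0.202798·x + 0.003128·y:
  w_0 = 0.202798·2.7319 + 0.003128·11.2666 = 0.5893  (Disney)
  w_1 = 0.202798·-0.5594 + 0.003128·5.5324 = -0.0961  (Visa)
  w_2 = 0.202798·-0.3010 + 0.003128·19.2472 = -0.0008  (Lockheed)
  w_3 = 0.202798·0.3623 + 0.003128·6.9319 = 0.0952  (Raytheon)
  w_4 = 0.202798·0.3434 + 0.003128·8.4141 = 0.0960  (Unilever)
  w_5 = 0.202798·1.4402 + 0.003128·7.8352 = 0.3166  (Tesla)
Σw_i=1.0000  μᵀw=0.1370
σ²=wᵀΣw=λ₁·μ_p+λ₂ = 0.202798·0.137 + 0.003128 = 0.030911 ≈ 0.0309


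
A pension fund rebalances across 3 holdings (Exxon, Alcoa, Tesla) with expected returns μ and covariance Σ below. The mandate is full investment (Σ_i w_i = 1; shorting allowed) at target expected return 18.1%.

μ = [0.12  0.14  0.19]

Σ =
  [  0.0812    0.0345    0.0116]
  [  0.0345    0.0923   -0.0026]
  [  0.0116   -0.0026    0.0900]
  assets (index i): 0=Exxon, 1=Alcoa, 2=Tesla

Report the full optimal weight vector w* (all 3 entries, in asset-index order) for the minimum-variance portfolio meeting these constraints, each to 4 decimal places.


u=Σ⁻¹μ = [0.6095  1.3473  2.0715]
v=Σ⁻¹𝟙 = [7.2502  8.4178  10.4198]
a=μᵀu=0.655344  b=𝟙ᵀu=4.028278  c=𝟙ᵀv=26.087792  D=ac−b²=0.869457
λ₁=(c·0.181−b)/D = (26.087792·0.181−4.028278)/0.869457 = 0.797754
λ₂=(a−b·0.181)/D = (0.655344−4.028278·0.181)/0.869457 = -0.084851
w* = 0.797754·u + -0.084851·v:
  w_0 = 0.797754·0.6095 + -0.084851·7.2502 = -0.1290  (Exxon)
  w_1 = 0.797754·1.3473 + -0.084851·8.4178 = 0.3606  (Alcoa)
  w_2 = 0.797754·2.0715 + -0.084851·10.4198 = 0.7684  (Tesla)
Σw_i=1.0000  μᵀw=0.1810
σ²=wᵀΣw=λ₁·μ_p+λ₂ = 0.797754·0.181 + -0.084851 = 0.059542 ≈ 0.0595

-0.1290  0.3606  0.7684


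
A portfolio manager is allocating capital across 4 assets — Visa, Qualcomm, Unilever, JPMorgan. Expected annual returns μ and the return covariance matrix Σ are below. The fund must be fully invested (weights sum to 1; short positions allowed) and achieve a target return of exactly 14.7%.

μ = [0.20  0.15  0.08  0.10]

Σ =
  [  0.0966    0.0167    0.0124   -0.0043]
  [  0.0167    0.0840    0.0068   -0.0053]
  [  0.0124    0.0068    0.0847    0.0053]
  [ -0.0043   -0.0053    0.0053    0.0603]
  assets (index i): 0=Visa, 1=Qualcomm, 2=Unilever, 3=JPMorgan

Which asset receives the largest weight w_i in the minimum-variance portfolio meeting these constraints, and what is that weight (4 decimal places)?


Visa (0.3469)

u=Σ⁻¹μ = [1.8382  1.5037  0.4368  1.8832]
v=Σ⁻¹𝟙 = [8.1659  10.6738  8.6688  17.3423]
a=μᵀu=0.816466  b=𝟙ᵀu=5.661978  c=𝟙ᵀv=44.850748  D=ac−b²=4.561120
λ₁=(c·0.147−b)/D = (44.850748·0.147−5.661978)/4.561120 = 0.204135
λ₂=(a−b·0.147)/D = (0.816466−5.661978·0.147)/4.561120 = -0.003474
w* = 0.204135·u + -0.003474·v:
  w_0 = 0.204135·1.8382 + -0.003474·8.1659 = 0.3469  (Visa)
  w_1 = 0.204135·1.5037 + -0.003474·10.6738 = 0.2699  (Qualcomm)
  w_2 = 0.204135·0.4368 + -0.003474·8.6688 = 0.0591  (Unilever)
  w_3 = 0.204135·1.8832 + -0.003474·17.3423 = 0.3242  (JPMorgan)
Σw_i=1.0000  μᵀw=0.1470
σ²=wᵀΣw=λ₁·μ_p+λ₂ = 0.204135·0.147 + -0.003474 = 0.026534 ≈ 0.0265


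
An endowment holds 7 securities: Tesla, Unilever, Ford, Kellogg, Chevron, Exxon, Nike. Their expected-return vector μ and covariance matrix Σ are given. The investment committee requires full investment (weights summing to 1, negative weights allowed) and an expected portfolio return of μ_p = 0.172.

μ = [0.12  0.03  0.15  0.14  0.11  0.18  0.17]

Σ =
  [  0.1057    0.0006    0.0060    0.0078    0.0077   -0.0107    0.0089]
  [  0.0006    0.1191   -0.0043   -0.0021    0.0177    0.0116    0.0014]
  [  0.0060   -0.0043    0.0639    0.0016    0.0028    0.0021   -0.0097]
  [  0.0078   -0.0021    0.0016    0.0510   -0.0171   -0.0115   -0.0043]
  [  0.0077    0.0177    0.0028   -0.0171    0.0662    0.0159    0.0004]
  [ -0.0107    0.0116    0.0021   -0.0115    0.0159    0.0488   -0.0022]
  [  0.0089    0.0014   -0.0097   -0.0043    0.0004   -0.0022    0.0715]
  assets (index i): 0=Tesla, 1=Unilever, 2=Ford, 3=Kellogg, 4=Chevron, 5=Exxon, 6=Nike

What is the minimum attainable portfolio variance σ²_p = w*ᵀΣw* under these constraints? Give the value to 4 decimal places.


0.0129

g=Σ⁻¹μ = [0.7663  -0.2941  2.3869  4.3299  1.5780  4.4652  3.0008]
h=Σ⁻¹𝟙 = [6.1107  4.8545  15.9482  29.9417  14.4958  23.1234  17.7250]
a=μᵀg=2.534809  b=𝟙ᵀg=16.232995  c=𝟙ᵀh=112.199311  D=ac−b²=20.893707
λ₁=(c·0.172−b)/D = (112.199311·0.172−16.232995)/20.893707 = 0.146709
λ₂=(a−b·0.172)/D = (2.534809−16.232995·0.172)/20.893707 = -0.012313
w* = 0.146709·g + -0.012313·h:
  w_0 = 0.146709·0.7663 + -0.012313·6.1107 = 0.0372  (Tesla)
  w_1 = 0.146709·-0.2941 + -0.012313·4.8545 = -0.1029  (Unilever)
  w_2 = 0.146709·2.3869 + -0.012313·15.9482 = 0.1538  (Ford)
  w_3 = 0.146709·4.3299 + -0.012313·29.9417 = 0.2666  (Kellogg)
  w_4 = 0.146709·1.5780 + -0.012313·14.4958 = 0.0530  (Chevron)
  w_5 = 0.146709·4.4652 + -0.012313·23.1234 = 0.3704  (Exxon)
  w_6 = 0.146709·3.0008 + -0.012313·17.7250 = 0.2220  (Nike)
Σw_i=1.0000  μᵀw=0.1720
σ²=wᵀΣw=λ₁·μ_p+λ₂ = 0.146709·0.172 + -0.012313 = 0.012921 ≈ 0.0129


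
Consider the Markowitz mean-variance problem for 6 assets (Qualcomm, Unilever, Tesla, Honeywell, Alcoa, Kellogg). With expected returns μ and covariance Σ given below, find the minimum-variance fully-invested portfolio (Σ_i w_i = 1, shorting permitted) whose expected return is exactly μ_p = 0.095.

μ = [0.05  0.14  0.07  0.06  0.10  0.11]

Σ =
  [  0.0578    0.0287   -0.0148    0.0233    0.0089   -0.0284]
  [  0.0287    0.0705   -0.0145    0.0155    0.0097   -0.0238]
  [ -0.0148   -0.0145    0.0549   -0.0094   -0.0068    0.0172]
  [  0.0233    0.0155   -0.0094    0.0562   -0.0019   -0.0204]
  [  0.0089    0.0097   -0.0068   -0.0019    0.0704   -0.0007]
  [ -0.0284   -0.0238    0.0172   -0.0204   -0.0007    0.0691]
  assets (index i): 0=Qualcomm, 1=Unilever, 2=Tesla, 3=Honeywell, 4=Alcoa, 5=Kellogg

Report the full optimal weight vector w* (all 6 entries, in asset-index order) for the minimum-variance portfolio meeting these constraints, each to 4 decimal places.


u=Σ⁻¹μ = [0.6192  2.5141  1.6441  1.4272  1.2203  2.7368]
v=Σ⁻¹𝟙 = [19.8649  14.1191  23.6626  20.1013  12.8511  27.6739]
a=μᵀu=1.006727  b=𝟙ᵀu=10.161615  c=𝟙ᵀv=118.272864  D=ac−b²=15.810127
λ₁=(c·0.095−b)/D = (118.272864·0.095−10.161615)/15.810127 = 0.067951
λ₂=(a−b·0.095)/D = (1.006727−10.161615·0.095)/15.810127 = 0.002617
w* = 0.067951·u + 0.002617·v:
  w_0 = 0.067951·0.6192 + 0.002617·19.8649 = 0.0941  (Qualcomm)
  w_1 = 0.067951·2.5141 + 0.002617·14.1191 = 0.2078  (Unilever)
  w_2 = 0.067951·1.6441 + 0.002617·23.6626 = 0.1736  (Tesla)
  w_3 = 0.067951·1.4272 + 0.002617·20.1013 = 0.1496  (Honeywell)
  w_4 = 0.067951·1.2203 + 0.002617·12.8511 = 0.1166  (Alcoa)
  w_5 = 0.067951·2.7368 + 0.002617·27.6739 = 0.2584  (Kellogg)
Σw_i=1.0000  μᵀw=0.0950
σ²=wᵀΣw=λ₁·μ_p+λ₂ = 0.067951·0.095 + 0.002617 = 0.009072 ≈ 0.0091

0.0941  0.2078  0.1736  0.1496  0.1166  0.2584


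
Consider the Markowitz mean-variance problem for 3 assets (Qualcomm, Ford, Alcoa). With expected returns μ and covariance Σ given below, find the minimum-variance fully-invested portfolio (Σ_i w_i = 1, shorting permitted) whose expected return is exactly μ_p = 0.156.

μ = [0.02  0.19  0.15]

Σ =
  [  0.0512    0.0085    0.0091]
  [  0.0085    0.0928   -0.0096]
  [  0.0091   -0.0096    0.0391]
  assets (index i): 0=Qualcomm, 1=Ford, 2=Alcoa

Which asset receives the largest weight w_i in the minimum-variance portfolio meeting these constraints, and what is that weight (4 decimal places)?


u=Σ⁻¹μ = [-0.8750  2.6118  4.6812]
v=Σ⁻¹𝟙 = [12.9568  12.2336  25.5636]
a=μᵀu=1.180931  b=𝟙ᵀu=6.418056  c=𝟙ᵀv=50.753936  D=ac−b²=18.745425
λ₁=(c·0.156−b)/D = (50.753936·0.156−6.418056)/18.745425 = 0.079996
λ₂=(a−b·0.156)/D = (1.180931−6.418056·0.156)/18.745425 = 0.009587
w* = 0.079996·u + 0.009587·v:
  w_0 = 0.079996·-0.8750 + 0.009587·12.9568 = 0.0542  (Qualcomm)
  w_1 = 0.079996·2.6118 + 0.009587·12.2336 = 0.3262  (Ford)
  w_2 = 0.079996·4.6812 + 0.009587·25.5636 = 0.6196  (Alcoa)
Σw_i=1.0000  μᵀw=0.1560
σ²=wᵀΣw=λ₁·μ_p+λ₂ = 0.079996·0.156 + 0.009587 = 0.022066 ≈ 0.0221

Alcoa (0.6196)


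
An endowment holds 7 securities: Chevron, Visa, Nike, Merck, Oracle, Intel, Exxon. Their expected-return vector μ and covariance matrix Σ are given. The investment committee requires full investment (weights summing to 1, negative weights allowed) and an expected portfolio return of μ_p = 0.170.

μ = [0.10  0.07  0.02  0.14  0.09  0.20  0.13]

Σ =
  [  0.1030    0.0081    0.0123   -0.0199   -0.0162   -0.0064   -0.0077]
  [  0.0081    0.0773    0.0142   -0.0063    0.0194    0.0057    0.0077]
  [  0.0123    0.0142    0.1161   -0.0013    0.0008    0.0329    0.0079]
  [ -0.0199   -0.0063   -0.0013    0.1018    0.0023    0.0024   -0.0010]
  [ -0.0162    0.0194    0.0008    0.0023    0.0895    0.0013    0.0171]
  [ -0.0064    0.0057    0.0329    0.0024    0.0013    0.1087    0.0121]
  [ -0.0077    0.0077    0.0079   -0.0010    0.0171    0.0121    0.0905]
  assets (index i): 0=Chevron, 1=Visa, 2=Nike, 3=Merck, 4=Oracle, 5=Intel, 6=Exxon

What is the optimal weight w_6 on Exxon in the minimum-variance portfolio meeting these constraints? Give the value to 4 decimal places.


x=Σ⁻¹μ = [1.6891  0.5011  -0.6862  1.6730  0.9114  1.9411  1.1842]
y=Σ⁻¹𝟙 = [13.7314  8.0234  3.6494  12.7444  9.8225  7.1324  8.5480]
a=μᵀx=1.048677  b=𝟙ᵀx=7.213746  c=𝟙ᵀy=63.651647  D=ac−b²=14.711892
λ₁=(c·0.170−b)/D = (63.651647·0.170−7.213746)/14.711892 = 0.245178
λ₂=(a−b·0.170)/D = (1.048677−7.213746·0.170)/14.711892 = -0.012076
w* = 0.245178·x + -0.012076·y:
  w_0 = 0.245178·1.6891 + -0.012076·13.7314 = 0.2483  (Chevron)
  w_1 = 0.245178·0.5011 + -0.012076·8.0234 = 0.0260  (Visa)
  w_2 = 0.245178·-0.6862 + -0.012076·3.6494 = -0.2123  (Nike)
  w_3 = 0.245178·1.6730 + -0.012076·12.7444 = 0.2563  (Merck)
  w_4 = 0.245178·0.9114 + -0.012076·9.8225 = 0.1048  (Oracle)
  w_5 = 0.245178·1.9411 + -0.012076·7.1324 = 0.3898  (Intel)
  w_6 = 0.245178·1.1842 + -0.012076·8.5480 = 0.1871  (Exxon)
Σw_i=1.0000  μᵀw=0.1700
σ²=wᵀΣw=λ₁·μ_p+λ₂ = 0.245178·0.170 + -0.012076 = 0.029604 ≈ 0.0296

0.1871
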